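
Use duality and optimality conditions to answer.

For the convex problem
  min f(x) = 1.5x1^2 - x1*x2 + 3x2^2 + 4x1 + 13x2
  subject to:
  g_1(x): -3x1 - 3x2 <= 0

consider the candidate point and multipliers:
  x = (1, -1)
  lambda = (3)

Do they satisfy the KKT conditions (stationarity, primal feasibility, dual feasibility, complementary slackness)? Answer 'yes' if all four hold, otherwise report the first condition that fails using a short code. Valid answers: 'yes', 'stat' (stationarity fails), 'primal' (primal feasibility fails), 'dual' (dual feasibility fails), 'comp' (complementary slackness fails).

Gradient of f: grad f(x) = Q x + c = (8, 6)
Constraint values g_i(x) = a_i^T x - b_i:
  g_1((1, -1)) = 0
Stationarity residual: grad f(x) + sum_i lambda_i a_i = (-1, -3)
  -> stationarity FAILS
Primal feasibility (all g_i <= 0): OK
Dual feasibility (all lambda_i >= 0): OK
Complementary slackness (lambda_i * g_i(x) = 0 for all i): OK

Verdict: the first failing condition is stationarity -> stat.

stat


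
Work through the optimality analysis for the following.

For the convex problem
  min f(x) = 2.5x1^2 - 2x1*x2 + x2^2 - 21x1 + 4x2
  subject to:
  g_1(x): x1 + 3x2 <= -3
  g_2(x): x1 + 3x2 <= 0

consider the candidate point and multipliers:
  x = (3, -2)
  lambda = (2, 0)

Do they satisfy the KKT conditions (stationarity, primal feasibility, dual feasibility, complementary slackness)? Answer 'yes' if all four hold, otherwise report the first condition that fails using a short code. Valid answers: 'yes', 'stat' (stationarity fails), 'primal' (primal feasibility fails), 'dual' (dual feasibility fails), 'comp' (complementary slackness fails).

Gradient of f: grad f(x) = Q x + c = (-2, -6)
Constraint values g_i(x) = a_i^T x - b_i:
  g_1((3, -2)) = 0
  g_2((3, -2)) = -3
Stationarity residual: grad f(x) + sum_i lambda_i a_i = (0, 0)
  -> stationarity OK
Primal feasibility (all g_i <= 0): OK
Dual feasibility (all lambda_i >= 0): OK
Complementary slackness (lambda_i * g_i(x) = 0 for all i): OK

Verdict: yes, KKT holds.

yes


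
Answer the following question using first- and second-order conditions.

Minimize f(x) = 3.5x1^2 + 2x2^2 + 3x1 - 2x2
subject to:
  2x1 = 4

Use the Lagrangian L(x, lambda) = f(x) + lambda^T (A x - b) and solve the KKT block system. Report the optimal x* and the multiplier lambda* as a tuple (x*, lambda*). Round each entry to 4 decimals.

Form the Lagrangian:
  L(x, lambda) = (1/2) x^T Q x + c^T x + lambda^T (A x - b)
Stationarity (grad_x L = 0): Q x + c + A^T lambda = 0.
Primal feasibility: A x = b.

This gives the KKT block system:
  [ Q   A^T ] [ x     ]   [-c ]
  [ A    0  ] [ lambda ] = [ b ]

Solving the linear system:
  x*      = (2, 0.5)
  lambda* = (-8.5)
  f(x*)   = 19.5

x* = (2, 0.5), lambda* = (-8.5)


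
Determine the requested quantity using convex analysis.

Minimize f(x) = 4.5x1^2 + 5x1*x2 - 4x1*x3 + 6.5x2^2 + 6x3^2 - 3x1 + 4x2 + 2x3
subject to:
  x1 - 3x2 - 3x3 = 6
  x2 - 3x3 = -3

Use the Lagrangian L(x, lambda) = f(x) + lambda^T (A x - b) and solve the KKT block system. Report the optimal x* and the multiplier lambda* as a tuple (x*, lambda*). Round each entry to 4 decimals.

Form the Lagrangian:
  L(x, lambda) = (1/2) x^T Q x + c^T x + lambda^T (A x - b)
Stationarity (grad_x L = 0): Q x + c + A^T lambda = 0.
Primal feasibility: A x = b.

This gives the KKT block system:
  [ Q   A^T ] [ x     ]   [-c ]
  [ A    0  ] [ lambda ] = [ b ]

Solving the linear system:
  x*      = (1.8028, -1.7993, 0.4002)
  lambda* = (-2.6282, 2.492)
  f(x*)   = 5.72

x* = (1.8028, -1.7993, 0.4002), lambda* = (-2.6282, 2.492)


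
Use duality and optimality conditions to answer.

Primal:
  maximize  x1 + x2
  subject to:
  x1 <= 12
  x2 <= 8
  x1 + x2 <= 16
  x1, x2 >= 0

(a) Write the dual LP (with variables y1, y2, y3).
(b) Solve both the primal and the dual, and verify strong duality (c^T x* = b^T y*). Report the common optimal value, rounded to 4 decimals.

The standard primal-dual pair for 'max c^T x s.t. A x <= b, x >= 0' is:
  Dual:  min b^T y  s.t.  A^T y >= c,  y >= 0.

So the dual LP is:
  minimize  12y1 + 8y2 + 16y3
  subject to:
    y1 + y3 >= 1
    y2 + y3 >= 1
    y1, y2, y3 >= 0

Solving the primal: x* = (8, 8).
  primal value c^T x* = 16.
Solving the dual: y* = (0, 0, 1).
  dual value b^T y* = 16.
Strong duality: c^T x* = b^T y*. Confirmed.

16


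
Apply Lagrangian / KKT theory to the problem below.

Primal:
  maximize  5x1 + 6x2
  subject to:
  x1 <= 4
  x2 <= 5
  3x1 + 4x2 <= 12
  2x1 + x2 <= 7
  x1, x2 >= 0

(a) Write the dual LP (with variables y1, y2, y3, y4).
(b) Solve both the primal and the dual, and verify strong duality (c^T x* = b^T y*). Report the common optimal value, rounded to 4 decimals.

The standard primal-dual pair for 'max c^T x s.t. A x <= b, x >= 0' is:
  Dual:  min b^T y  s.t.  A^T y >= c,  y >= 0.

So the dual LP is:
  minimize  4y1 + 5y2 + 12y3 + 7y4
  subject to:
    y1 + 3y3 + 2y4 >= 5
    y2 + 4y3 + y4 >= 6
    y1, y2, y3, y4 >= 0

Solving the primal: x* = (3.2, 0.6).
  primal value c^T x* = 19.6.
Solving the dual: y* = (0, 0, 1.4, 0.4).
  dual value b^T y* = 19.6.
Strong duality: c^T x* = b^T y*. Confirmed.

19.6


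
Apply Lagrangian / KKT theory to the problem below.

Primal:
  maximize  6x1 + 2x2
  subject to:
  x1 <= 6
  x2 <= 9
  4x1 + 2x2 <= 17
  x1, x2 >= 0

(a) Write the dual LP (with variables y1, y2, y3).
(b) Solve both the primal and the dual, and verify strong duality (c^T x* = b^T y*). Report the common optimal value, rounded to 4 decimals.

The standard primal-dual pair for 'max c^T x s.t. A x <= b, x >= 0' is:
  Dual:  min b^T y  s.t.  A^T y >= c,  y >= 0.

So the dual LP is:
  minimize  6y1 + 9y2 + 17y3
  subject to:
    y1 + 4y3 >= 6
    y2 + 2y3 >= 2
    y1, y2, y3 >= 0

Solving the primal: x* = (4.25, 0).
  primal value c^T x* = 25.5.
Solving the dual: y* = (0, 0, 1.5).
  dual value b^T y* = 25.5.
Strong duality: c^T x* = b^T y*. Confirmed.

25.5


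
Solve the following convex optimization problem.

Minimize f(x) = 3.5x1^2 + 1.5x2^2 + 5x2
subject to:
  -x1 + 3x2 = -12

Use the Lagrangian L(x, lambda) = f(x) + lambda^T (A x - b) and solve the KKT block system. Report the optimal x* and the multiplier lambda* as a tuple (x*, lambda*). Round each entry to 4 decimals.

Form the Lagrangian:
  L(x, lambda) = (1/2) x^T Q x + c^T x + lambda^T (A x - b)
Stationarity (grad_x L = 0): Q x + c + A^T lambda = 0.
Primal feasibility: A x = b.

This gives the KKT block system:
  [ Q   A^T ] [ x     ]   [-c ]
  [ A    0  ] [ lambda ] = [ b ]

Solving the linear system:
  x*      = (0.3182, -3.8939)
  lambda* = (2.2273)
  f(x*)   = 3.6288

x* = (0.3182, -3.8939), lambda* = (2.2273)


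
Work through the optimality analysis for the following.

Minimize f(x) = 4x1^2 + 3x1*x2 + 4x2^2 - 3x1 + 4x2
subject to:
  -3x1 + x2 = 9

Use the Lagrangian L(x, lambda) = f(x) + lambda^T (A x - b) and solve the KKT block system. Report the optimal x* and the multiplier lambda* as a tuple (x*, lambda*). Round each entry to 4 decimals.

Form the Lagrangian:
  L(x, lambda) = (1/2) x^T Q x + c^T x + lambda^T (A x - b)
Stationarity (grad_x L = 0): Q x + c + A^T lambda = 0.
Primal feasibility: A x = b.

This gives the KKT block system:
  [ Q   A^T ] [ x     ]   [-c ]
  [ A    0  ] [ lambda ] = [ b ]

Solving the linear system:
  x*      = (-2.5714, 1.2857)
  lambda* = (-6.5714)
  f(x*)   = 36

x* = (-2.5714, 1.2857), lambda* = (-6.5714)


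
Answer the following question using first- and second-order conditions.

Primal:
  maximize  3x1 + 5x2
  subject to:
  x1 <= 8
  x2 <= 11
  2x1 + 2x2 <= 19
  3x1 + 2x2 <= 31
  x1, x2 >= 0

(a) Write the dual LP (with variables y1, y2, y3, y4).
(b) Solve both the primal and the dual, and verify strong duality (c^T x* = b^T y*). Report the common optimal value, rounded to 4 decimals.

The standard primal-dual pair for 'max c^T x s.t. A x <= b, x >= 0' is:
  Dual:  min b^T y  s.t.  A^T y >= c,  y >= 0.

So the dual LP is:
  minimize  8y1 + 11y2 + 19y3 + 31y4
  subject to:
    y1 + 2y3 + 3y4 >= 3
    y2 + 2y3 + 2y4 >= 5
    y1, y2, y3, y4 >= 0

Solving the primal: x* = (0, 9.5).
  primal value c^T x* = 47.5.
Solving the dual: y* = (0, 0, 2.5, 0).
  dual value b^T y* = 47.5.
Strong duality: c^T x* = b^T y*. Confirmed.

47.5


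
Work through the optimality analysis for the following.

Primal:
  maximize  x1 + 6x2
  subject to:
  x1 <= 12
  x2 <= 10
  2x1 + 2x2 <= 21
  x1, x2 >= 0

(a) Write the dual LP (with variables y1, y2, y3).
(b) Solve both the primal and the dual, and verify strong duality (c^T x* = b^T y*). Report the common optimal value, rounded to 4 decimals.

The standard primal-dual pair for 'max c^T x s.t. A x <= b, x >= 0' is:
  Dual:  min b^T y  s.t.  A^T y >= c,  y >= 0.

So the dual LP is:
  minimize  12y1 + 10y2 + 21y3
  subject to:
    y1 + 2y3 >= 1
    y2 + 2y3 >= 6
    y1, y2, y3 >= 0

Solving the primal: x* = (0.5, 10).
  primal value c^T x* = 60.5.
Solving the dual: y* = (0, 5, 0.5).
  dual value b^T y* = 60.5.
Strong duality: c^T x* = b^T y*. Confirmed.

60.5


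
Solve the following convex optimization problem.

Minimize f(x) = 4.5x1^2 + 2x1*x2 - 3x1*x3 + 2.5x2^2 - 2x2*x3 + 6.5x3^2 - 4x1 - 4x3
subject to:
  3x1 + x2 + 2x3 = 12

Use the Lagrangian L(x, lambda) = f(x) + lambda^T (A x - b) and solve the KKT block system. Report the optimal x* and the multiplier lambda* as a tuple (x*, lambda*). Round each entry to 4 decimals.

Form the Lagrangian:
  L(x, lambda) = (1/2) x^T Q x + c^T x + lambda^T (A x - b)
Stationarity (grad_x L = 0): Q x + c + A^T lambda = 0.
Primal feasibility: A x = b.

This gives the KKT block system:
  [ Q   A^T ] [ x     ]   [-c ]
  [ A    0  ] [ lambda ] = [ b ]

Solving the linear system:
  x*      = (2.5743, 0.6992, 1.7889)
  lambda* = (-5.067)
  f(x*)   = 21.6754

x* = (2.5743, 0.6992, 1.7889), lambda* = (-5.067)


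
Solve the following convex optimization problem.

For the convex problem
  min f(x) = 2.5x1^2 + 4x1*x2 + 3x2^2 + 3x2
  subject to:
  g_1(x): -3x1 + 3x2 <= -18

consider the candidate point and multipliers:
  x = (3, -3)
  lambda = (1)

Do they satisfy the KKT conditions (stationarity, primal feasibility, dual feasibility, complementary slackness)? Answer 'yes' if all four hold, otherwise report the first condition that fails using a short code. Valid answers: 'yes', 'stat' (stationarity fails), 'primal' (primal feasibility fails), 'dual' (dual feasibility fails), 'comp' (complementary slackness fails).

Gradient of f: grad f(x) = Q x + c = (3, -3)
Constraint values g_i(x) = a_i^T x - b_i:
  g_1((3, -3)) = 0
Stationarity residual: grad f(x) + sum_i lambda_i a_i = (0, 0)
  -> stationarity OK
Primal feasibility (all g_i <= 0): OK
Dual feasibility (all lambda_i >= 0): OK
Complementary slackness (lambda_i * g_i(x) = 0 for all i): OK

Verdict: yes, KKT holds.

yes


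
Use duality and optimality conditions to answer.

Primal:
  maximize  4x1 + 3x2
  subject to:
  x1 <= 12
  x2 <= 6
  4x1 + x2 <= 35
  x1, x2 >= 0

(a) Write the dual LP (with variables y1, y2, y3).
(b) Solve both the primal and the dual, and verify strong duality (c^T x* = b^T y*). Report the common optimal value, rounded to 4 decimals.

The standard primal-dual pair for 'max c^T x s.t. A x <= b, x >= 0' is:
  Dual:  min b^T y  s.t.  A^T y >= c,  y >= 0.

So the dual LP is:
  minimize  12y1 + 6y2 + 35y3
  subject to:
    y1 + 4y3 >= 4
    y2 + y3 >= 3
    y1, y2, y3 >= 0

Solving the primal: x* = (7.25, 6).
  primal value c^T x* = 47.
Solving the dual: y* = (0, 2, 1).
  dual value b^T y* = 47.
Strong duality: c^T x* = b^T y*. Confirmed.

47


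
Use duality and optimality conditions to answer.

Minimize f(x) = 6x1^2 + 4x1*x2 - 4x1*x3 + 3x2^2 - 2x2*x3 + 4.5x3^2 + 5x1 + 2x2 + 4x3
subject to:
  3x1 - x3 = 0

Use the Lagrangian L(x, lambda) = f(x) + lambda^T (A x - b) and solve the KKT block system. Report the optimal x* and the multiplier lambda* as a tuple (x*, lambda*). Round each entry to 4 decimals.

Form the Lagrangian:
  L(x, lambda) = (1/2) x^T Q x + c^T x + lambda^T (A x - b)
Stationarity (grad_x L = 0): Q x + c + A^T lambda = 0.
Primal feasibility: A x = b.

This gives the KKT block system:
  [ Q   A^T ] [ x     ]   [-c ]
  [ A    0  ] [ lambda ] = [ b ]

Solving the linear system:
  x*      = (-0.2585, -0.4195, -0.7756)
  lambda* = (-1.1073)
  f(x*)   = -2.6171

x* = (-0.2585, -0.4195, -0.7756), lambda* = (-1.1073)


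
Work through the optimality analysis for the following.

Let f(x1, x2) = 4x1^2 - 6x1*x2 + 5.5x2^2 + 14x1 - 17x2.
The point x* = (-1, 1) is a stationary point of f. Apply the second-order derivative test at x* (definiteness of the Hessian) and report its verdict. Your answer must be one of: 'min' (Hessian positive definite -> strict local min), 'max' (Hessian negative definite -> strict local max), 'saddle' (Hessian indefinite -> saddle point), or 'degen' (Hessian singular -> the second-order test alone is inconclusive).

Compute the Hessian H = grad^2 f:
  H = [[8, -6], [-6, 11]]
Verify stationarity: grad f(x*) = H x* + g = (0, 0).
Eigenvalues of H: 3.3153, 15.6847.
Both eigenvalues > 0, so H is positive definite -> x* is a strict local min.

min


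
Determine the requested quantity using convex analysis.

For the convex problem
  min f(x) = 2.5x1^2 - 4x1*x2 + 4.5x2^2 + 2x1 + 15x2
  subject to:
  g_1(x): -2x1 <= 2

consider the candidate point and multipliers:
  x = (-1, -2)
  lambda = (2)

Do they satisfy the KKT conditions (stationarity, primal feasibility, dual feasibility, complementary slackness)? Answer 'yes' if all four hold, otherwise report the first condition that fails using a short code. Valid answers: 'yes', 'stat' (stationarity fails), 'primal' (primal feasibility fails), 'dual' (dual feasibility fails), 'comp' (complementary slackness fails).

Gradient of f: grad f(x) = Q x + c = (5, 1)
Constraint values g_i(x) = a_i^T x - b_i:
  g_1((-1, -2)) = 0
Stationarity residual: grad f(x) + sum_i lambda_i a_i = (1, 1)
  -> stationarity FAILS
Primal feasibility (all g_i <= 0): OK
Dual feasibility (all lambda_i >= 0): OK
Complementary slackness (lambda_i * g_i(x) = 0 for all i): OK

Verdict: the first failing condition is stationarity -> stat.

stat


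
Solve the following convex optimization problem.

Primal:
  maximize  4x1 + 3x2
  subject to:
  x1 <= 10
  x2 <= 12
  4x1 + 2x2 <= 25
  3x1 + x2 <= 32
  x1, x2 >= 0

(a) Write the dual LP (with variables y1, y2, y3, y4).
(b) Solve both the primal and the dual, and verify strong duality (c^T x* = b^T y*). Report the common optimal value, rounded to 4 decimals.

The standard primal-dual pair for 'max c^T x s.t. A x <= b, x >= 0' is:
  Dual:  min b^T y  s.t.  A^T y >= c,  y >= 0.

So the dual LP is:
  minimize  10y1 + 12y2 + 25y3 + 32y4
  subject to:
    y1 + 4y3 + 3y4 >= 4
    y2 + 2y3 + y4 >= 3
    y1, y2, y3, y4 >= 0

Solving the primal: x* = (0.25, 12).
  primal value c^T x* = 37.
Solving the dual: y* = (0, 1, 1, 0).
  dual value b^T y* = 37.
Strong duality: c^T x* = b^T y*. Confirmed.

37


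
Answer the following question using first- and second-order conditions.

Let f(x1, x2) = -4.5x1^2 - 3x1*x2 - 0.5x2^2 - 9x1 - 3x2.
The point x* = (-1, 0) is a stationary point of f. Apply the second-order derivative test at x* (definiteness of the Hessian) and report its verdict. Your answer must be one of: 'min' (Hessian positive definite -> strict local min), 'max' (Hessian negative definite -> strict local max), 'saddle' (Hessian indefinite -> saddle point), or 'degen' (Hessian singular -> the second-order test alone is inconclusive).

Compute the Hessian H = grad^2 f:
  H = [[-9, -3], [-3, -1]]
Verify stationarity: grad f(x*) = H x* + g = (0, 0).
Eigenvalues of H: -10, 0.
H has a zero eigenvalue (singular; negative semidefinite but not definite), so H is neither positive definite, negative definite, nor indefinite. The second-order test alone is inconclusive -> degen.
(Indeed, f is constant along the null direction of H through x*, so x* is not a strict local extremum.)

degen


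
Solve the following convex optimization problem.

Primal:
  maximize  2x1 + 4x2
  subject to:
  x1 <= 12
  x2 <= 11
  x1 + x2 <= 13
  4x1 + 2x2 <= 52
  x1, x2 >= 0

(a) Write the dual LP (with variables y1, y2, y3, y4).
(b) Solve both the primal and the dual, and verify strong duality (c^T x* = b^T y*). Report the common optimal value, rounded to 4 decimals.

The standard primal-dual pair for 'max c^T x s.t. A x <= b, x >= 0' is:
  Dual:  min b^T y  s.t.  A^T y >= c,  y >= 0.

So the dual LP is:
  minimize  12y1 + 11y2 + 13y3 + 52y4
  subject to:
    y1 + y3 + 4y4 >= 2
    y2 + y3 + 2y4 >= 4
    y1, y2, y3, y4 >= 0

Solving the primal: x* = (2, 11).
  primal value c^T x* = 48.
Solving the dual: y* = (0, 2, 2, 0).
  dual value b^T y* = 48.
Strong duality: c^T x* = b^T y*. Confirmed.

48


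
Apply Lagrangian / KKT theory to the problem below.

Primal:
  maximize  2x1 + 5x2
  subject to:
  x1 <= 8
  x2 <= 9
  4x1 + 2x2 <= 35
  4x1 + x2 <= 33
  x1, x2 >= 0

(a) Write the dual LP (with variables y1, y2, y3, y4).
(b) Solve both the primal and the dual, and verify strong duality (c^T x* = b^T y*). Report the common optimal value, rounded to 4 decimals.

The standard primal-dual pair for 'max c^T x s.t. A x <= b, x >= 0' is:
  Dual:  min b^T y  s.t.  A^T y >= c,  y >= 0.

So the dual LP is:
  minimize  8y1 + 9y2 + 35y3 + 33y4
  subject to:
    y1 + 4y3 + 4y4 >= 2
    y2 + 2y3 + y4 >= 5
    y1, y2, y3, y4 >= 0

Solving the primal: x* = (4.25, 9).
  primal value c^T x* = 53.5.
Solving the dual: y* = (0, 4, 0.5, 0).
  dual value b^T y* = 53.5.
Strong duality: c^T x* = b^T y*. Confirmed.

53.5


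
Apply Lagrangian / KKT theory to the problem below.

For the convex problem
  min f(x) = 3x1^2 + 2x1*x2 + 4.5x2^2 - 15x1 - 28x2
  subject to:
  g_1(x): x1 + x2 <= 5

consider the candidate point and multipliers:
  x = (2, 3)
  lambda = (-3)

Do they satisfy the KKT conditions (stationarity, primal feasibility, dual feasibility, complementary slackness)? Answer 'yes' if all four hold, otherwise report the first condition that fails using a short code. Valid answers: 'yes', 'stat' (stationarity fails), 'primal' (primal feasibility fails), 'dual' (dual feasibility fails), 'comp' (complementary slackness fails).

Gradient of f: grad f(x) = Q x + c = (3, 3)
Constraint values g_i(x) = a_i^T x - b_i:
  g_1((2, 3)) = 0
Stationarity residual: grad f(x) + sum_i lambda_i a_i = (0, 0)
  -> stationarity OK
Primal feasibility (all g_i <= 0): OK
Dual feasibility (all lambda_i >= 0): FAILS
Complementary slackness (lambda_i * g_i(x) = 0 for all i): OK

Verdict: the first failing condition is dual_feasibility -> dual.

dual


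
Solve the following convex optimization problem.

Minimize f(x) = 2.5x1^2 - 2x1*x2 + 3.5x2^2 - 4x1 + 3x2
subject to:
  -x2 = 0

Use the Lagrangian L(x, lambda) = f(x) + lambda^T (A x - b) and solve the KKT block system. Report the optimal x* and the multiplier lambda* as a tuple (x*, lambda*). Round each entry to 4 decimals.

Form the Lagrangian:
  L(x, lambda) = (1/2) x^T Q x + c^T x + lambda^T (A x - b)
Stationarity (grad_x L = 0): Q x + c + A^T lambda = 0.
Primal feasibility: A x = b.

This gives the KKT block system:
  [ Q   A^T ] [ x     ]   [-c ]
  [ A    0  ] [ lambda ] = [ b ]

Solving the linear system:
  x*      = (0.8, 0)
  lambda* = (1.4)
  f(x*)   = -1.6

x* = (0.8, 0), lambda* = (1.4)


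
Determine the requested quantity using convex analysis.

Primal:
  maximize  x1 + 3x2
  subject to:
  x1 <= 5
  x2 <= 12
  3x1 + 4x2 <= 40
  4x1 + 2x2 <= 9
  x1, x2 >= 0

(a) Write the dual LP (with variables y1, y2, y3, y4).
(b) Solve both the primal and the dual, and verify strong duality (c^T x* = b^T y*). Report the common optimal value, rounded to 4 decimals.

The standard primal-dual pair for 'max c^T x s.t. A x <= b, x >= 0' is:
  Dual:  min b^T y  s.t.  A^T y >= c,  y >= 0.

So the dual LP is:
  minimize  5y1 + 12y2 + 40y3 + 9y4
  subject to:
    y1 + 3y3 + 4y4 >= 1
    y2 + 4y3 + 2y4 >= 3
    y1, y2, y3, y4 >= 0

Solving the primal: x* = (0, 4.5).
  primal value c^T x* = 13.5.
Solving the dual: y* = (0, 0, 0, 1.5).
  dual value b^T y* = 13.5.
Strong duality: c^T x* = b^T y*. Confirmed.

13.5


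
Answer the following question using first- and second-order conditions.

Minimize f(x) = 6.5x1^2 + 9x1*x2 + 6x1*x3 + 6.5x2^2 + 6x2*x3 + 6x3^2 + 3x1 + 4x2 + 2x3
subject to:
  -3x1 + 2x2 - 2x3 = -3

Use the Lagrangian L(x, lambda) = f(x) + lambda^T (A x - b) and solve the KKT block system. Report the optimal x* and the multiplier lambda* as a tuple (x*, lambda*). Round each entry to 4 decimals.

Form the Lagrangian:
  L(x, lambda) = (1/2) x^T Q x + c^T x + lambda^T (A x - b)
Stationarity (grad_x L = 0): Q x + c + A^T lambda = 0.
Primal feasibility: A x = b.

This gives the KKT block system:
  [ Q   A^T ] [ x     ]   [-c ]
  [ A    0  ] [ lambda ] = [ b ]

Solving the linear system:
  x*      = (0.403, -0.7612, 0.1343)
  lambda* = (0.7313)
  f(x*)   = 0.3134

x* = (0.403, -0.7612, 0.1343), lambda* = (0.7313)


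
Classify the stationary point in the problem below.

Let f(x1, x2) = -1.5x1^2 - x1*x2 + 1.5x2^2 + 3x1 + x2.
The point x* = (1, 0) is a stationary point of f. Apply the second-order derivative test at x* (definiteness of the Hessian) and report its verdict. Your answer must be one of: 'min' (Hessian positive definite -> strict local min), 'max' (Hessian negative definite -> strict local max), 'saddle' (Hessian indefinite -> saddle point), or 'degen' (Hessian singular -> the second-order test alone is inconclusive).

Compute the Hessian H = grad^2 f:
  H = [[-3, -1], [-1, 3]]
Verify stationarity: grad f(x*) = H x* + g = (0, 0).
Eigenvalues of H: -3.1623, 3.1623.
Eigenvalues have mixed signs, so H is indefinite -> x* is a saddle point.

saddle


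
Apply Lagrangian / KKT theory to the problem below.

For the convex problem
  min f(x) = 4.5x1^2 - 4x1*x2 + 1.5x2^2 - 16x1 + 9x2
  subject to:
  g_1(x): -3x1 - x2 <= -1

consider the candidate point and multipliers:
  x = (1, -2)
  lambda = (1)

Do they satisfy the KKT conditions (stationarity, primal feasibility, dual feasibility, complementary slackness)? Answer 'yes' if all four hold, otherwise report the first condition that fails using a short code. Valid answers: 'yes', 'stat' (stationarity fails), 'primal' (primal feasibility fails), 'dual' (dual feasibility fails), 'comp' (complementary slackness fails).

Gradient of f: grad f(x) = Q x + c = (1, -1)
Constraint values g_i(x) = a_i^T x - b_i:
  g_1((1, -2)) = 0
Stationarity residual: grad f(x) + sum_i lambda_i a_i = (-2, -2)
  -> stationarity FAILS
Primal feasibility (all g_i <= 0): OK
Dual feasibility (all lambda_i >= 0): OK
Complementary slackness (lambda_i * g_i(x) = 0 for all i): OK

Verdict: the first failing condition is stationarity -> stat.

stat


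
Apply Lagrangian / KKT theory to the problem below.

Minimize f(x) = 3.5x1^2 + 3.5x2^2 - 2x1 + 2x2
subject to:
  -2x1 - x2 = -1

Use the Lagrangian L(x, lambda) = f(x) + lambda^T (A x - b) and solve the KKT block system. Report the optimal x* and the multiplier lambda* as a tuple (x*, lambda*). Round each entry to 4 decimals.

Form the Lagrangian:
  L(x, lambda) = (1/2) x^T Q x + c^T x + lambda^T (A x - b)
Stationarity (grad_x L = 0): Q x + c + A^T lambda = 0.
Primal feasibility: A x = b.

This gives the KKT block system:
  [ Q   A^T ] [ x     ]   [-c ]
  [ A    0  ] [ lambda ] = [ b ]

Solving the linear system:
  x*      = (0.5714, -0.1429)
  lambda* = (1)
  f(x*)   = -0.2143

x* = (0.5714, -0.1429), lambda* = (1)


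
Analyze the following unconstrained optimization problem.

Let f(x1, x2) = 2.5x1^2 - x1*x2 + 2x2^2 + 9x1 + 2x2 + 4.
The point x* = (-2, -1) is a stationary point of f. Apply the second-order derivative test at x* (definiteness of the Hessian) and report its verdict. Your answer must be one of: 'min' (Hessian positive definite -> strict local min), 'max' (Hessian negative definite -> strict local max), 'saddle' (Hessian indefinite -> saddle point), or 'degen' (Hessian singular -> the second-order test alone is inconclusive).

Compute the Hessian H = grad^2 f:
  H = [[5, -1], [-1, 4]]
Verify stationarity: grad f(x*) = H x* + g = (0, 0).
Eigenvalues of H: 3.382, 5.618.
Both eigenvalues > 0, so H is positive definite -> x* is a strict local min.

min


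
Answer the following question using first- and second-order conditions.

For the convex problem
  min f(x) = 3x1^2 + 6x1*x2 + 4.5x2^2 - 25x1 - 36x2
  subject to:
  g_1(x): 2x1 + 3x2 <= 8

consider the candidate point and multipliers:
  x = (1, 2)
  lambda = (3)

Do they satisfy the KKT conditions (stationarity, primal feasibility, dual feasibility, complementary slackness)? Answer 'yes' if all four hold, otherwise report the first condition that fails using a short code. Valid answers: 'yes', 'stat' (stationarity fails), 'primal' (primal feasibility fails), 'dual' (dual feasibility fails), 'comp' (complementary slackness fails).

Gradient of f: grad f(x) = Q x + c = (-7, -12)
Constraint values g_i(x) = a_i^T x - b_i:
  g_1((1, 2)) = 0
Stationarity residual: grad f(x) + sum_i lambda_i a_i = (-1, -3)
  -> stationarity FAILS
Primal feasibility (all g_i <= 0): OK
Dual feasibility (all lambda_i >= 0): OK
Complementary slackness (lambda_i * g_i(x) = 0 for all i): OK

Verdict: the first failing condition is stationarity -> stat.

stat


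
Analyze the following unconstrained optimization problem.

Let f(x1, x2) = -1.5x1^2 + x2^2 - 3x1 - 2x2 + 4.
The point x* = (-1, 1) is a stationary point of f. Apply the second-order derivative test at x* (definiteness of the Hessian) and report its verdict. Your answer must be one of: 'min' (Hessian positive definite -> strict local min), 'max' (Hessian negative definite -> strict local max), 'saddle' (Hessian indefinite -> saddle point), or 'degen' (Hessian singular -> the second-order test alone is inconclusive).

Compute the Hessian H = grad^2 f:
  H = [[-3, 0], [0, 2]]
Verify stationarity: grad f(x*) = H x* + g = (0, 0).
Eigenvalues of H: -3, 2.
Eigenvalues have mixed signs, so H is indefinite -> x* is a saddle point.

saddle


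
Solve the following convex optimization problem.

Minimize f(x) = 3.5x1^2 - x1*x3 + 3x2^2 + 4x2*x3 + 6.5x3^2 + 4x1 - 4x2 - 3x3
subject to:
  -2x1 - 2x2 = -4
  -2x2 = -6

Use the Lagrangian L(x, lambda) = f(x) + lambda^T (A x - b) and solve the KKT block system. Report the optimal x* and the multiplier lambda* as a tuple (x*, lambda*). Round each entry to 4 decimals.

Form the Lagrangian:
  L(x, lambda) = (1/2) x^T Q x + c^T x + lambda^T (A x - b)
Stationarity (grad_x L = 0): Q x + c + A^T lambda = 0.
Primal feasibility: A x = b.

This gives the KKT block system:
  [ Q   A^T ] [ x     ]   [-c ]
  [ A    0  ] [ lambda ] = [ b ]

Solving the linear system:
  x*      = (-1, 3, -0.7692)
  lambda* = (-1.1154, 6.5769)
  f(x*)   = 10.6538

x* = (-1, 3, -0.7692), lambda* = (-1.1154, 6.5769)


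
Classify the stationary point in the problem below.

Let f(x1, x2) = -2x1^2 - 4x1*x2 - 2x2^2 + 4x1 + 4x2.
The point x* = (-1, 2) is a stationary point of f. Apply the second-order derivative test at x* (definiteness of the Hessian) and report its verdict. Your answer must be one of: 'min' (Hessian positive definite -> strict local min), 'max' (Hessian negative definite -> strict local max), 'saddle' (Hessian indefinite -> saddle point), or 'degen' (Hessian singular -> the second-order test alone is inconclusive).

Compute the Hessian H = grad^2 f:
  H = [[-4, -4], [-4, -4]]
Verify stationarity: grad f(x*) = H x* + g = (0, 0).
Eigenvalues of H: -8, 0.
H has a zero eigenvalue (singular; negative semidefinite but not definite), so H is neither positive definite, negative definite, nor indefinite. The second-order test alone is inconclusive -> degen.
(Indeed, f is constant along the null direction of H through x*, so x* is not a strict local extremum.)

degen


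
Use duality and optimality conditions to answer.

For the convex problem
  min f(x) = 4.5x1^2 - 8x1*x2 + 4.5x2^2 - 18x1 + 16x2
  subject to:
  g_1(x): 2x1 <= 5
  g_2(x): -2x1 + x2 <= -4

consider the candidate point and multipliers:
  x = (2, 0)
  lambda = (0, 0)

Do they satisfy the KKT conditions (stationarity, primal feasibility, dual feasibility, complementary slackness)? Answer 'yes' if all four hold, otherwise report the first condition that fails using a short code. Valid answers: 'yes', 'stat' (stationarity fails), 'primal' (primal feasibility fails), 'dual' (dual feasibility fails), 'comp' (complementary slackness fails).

Gradient of f: grad f(x) = Q x + c = (0, 0)
Constraint values g_i(x) = a_i^T x - b_i:
  g_1((2, 0)) = -1
  g_2((2, 0)) = 0
Stationarity residual: grad f(x) + sum_i lambda_i a_i = (0, 0)
  -> stationarity OK
Primal feasibility (all g_i <= 0): OK
Dual feasibility (all lambda_i >= 0): OK
Complementary slackness (lambda_i * g_i(x) = 0 for all i): OK

Verdict: yes, KKT holds.

yes


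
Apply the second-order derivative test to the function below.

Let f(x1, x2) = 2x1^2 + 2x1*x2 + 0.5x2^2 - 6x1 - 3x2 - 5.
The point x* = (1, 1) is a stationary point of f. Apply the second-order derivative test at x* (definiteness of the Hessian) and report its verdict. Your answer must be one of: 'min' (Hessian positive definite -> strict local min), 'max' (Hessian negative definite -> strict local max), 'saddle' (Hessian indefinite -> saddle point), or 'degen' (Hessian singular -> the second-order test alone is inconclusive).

Compute the Hessian H = grad^2 f:
  H = [[4, 2], [2, 1]]
Verify stationarity: grad f(x*) = H x* + g = (0, 0).
Eigenvalues of H: 0, 5.
H has a zero eigenvalue (singular; positive semidefinite but not definite), so H is neither positive definite, negative definite, nor indefinite. The second-order test alone is inconclusive -> degen.
(Indeed, f is constant along the null direction of H through x*, so x* is not a strict local extremum.)

degen


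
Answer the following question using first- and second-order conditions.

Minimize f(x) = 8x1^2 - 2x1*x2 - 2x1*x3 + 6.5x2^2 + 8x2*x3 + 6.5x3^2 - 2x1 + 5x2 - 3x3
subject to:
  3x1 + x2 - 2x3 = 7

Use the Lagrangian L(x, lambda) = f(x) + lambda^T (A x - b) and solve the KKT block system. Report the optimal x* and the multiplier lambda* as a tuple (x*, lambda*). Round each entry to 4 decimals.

Form the Lagrangian:
  L(x, lambda) = (1/2) x^T Q x + c^T x + lambda^T (A x - b)
Stationarity (grad_x L = 0): Q x + c + A^T lambda = 0.
Primal feasibility: A x = b.

This gives the KKT block system:
  [ Q   A^T ] [ x     ]   [-c ]
  [ A    0  ] [ lambda ] = [ b ]

Solving the linear system:
  x*      = (1.2611, 0.9733, -1.1216)
  lambda* = (-6.1583)
  f(x*)   = 24.4086

x* = (1.2611, 0.9733, -1.1216), lambda* = (-6.1583)


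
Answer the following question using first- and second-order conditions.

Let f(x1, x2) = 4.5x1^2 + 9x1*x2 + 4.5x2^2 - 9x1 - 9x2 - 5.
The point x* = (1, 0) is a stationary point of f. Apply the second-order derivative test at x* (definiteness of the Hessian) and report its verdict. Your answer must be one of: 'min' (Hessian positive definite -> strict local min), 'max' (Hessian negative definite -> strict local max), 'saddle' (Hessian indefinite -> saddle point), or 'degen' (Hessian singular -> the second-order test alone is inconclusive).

Compute the Hessian H = grad^2 f:
  H = [[9, 9], [9, 9]]
Verify stationarity: grad f(x*) = H x* + g = (0, 0).
Eigenvalues of H: 0, 18.
H has a zero eigenvalue (singular; positive semidefinite but not definite), so H is neither positive definite, negative definite, nor indefinite. The second-order test alone is inconclusive -> degen.
(Indeed, f is constant along the null direction of H through x*, so x* is not a strict local extremum.)

degen


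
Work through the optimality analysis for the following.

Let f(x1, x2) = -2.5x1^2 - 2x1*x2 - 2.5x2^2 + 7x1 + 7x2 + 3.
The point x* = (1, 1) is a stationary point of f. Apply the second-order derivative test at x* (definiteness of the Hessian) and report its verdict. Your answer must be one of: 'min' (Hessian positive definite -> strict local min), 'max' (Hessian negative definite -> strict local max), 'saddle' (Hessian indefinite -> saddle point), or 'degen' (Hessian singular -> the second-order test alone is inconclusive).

Compute the Hessian H = grad^2 f:
  H = [[-5, -2], [-2, -5]]
Verify stationarity: grad f(x*) = H x* + g = (0, 0).
Eigenvalues of H: -7, -3.
Both eigenvalues < 0, so H is negative definite -> x* is a strict local max.

max


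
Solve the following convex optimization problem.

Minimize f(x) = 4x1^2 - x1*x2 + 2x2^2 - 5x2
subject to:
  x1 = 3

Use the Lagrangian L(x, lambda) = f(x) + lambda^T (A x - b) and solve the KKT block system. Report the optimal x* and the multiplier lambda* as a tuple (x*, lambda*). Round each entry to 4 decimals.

Form the Lagrangian:
  L(x, lambda) = (1/2) x^T Q x + c^T x + lambda^T (A x - b)
Stationarity (grad_x L = 0): Q x + c + A^T lambda = 0.
Primal feasibility: A x = b.

This gives the KKT block system:
  [ Q   A^T ] [ x     ]   [-c ]
  [ A    0  ] [ lambda ] = [ b ]

Solving the linear system:
  x*      = (3, 2)
  lambda* = (-22)
  f(x*)   = 28

x* = (3, 2), lambda* = (-22)


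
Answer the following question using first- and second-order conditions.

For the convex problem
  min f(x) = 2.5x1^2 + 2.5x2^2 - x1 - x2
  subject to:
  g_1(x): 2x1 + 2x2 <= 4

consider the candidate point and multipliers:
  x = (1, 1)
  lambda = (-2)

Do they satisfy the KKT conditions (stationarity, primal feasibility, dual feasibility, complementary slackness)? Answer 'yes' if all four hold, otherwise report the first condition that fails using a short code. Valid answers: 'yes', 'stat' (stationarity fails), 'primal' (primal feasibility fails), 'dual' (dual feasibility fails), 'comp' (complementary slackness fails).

Gradient of f: grad f(x) = Q x + c = (4, 4)
Constraint values g_i(x) = a_i^T x - b_i:
  g_1((1, 1)) = 0
Stationarity residual: grad f(x) + sum_i lambda_i a_i = (0, 0)
  -> stationarity OK
Primal feasibility (all g_i <= 0): OK
Dual feasibility (all lambda_i >= 0): FAILS
Complementary slackness (lambda_i * g_i(x) = 0 for all i): OK

Verdict: the first failing condition is dual_feasibility -> dual.

dual


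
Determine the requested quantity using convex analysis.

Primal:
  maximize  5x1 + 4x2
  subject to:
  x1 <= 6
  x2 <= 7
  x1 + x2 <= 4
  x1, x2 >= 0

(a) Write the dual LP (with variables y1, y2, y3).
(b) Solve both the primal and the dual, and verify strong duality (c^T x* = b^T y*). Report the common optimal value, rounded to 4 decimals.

The standard primal-dual pair for 'max c^T x s.t. A x <= b, x >= 0' is:
  Dual:  min b^T y  s.t.  A^T y >= c,  y >= 0.

So the dual LP is:
  minimize  6y1 + 7y2 + 4y3
  subject to:
    y1 + y3 >= 5
    y2 + y3 >= 4
    y1, y2, y3 >= 0

Solving the primal: x* = (4, 0).
  primal value c^T x* = 20.
Solving the dual: y* = (0, 0, 5).
  dual value b^T y* = 20.
Strong duality: c^T x* = b^T y*. Confirmed.

20


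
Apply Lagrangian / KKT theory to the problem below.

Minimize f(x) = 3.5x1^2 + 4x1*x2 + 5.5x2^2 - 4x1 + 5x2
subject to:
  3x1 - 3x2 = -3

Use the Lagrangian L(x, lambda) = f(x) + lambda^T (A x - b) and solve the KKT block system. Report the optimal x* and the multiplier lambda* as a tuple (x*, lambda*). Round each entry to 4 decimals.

Form the Lagrangian:
  L(x, lambda) = (1/2) x^T Q x + c^T x + lambda^T (A x - b)
Stationarity (grad_x L = 0): Q x + c + A^T lambda = 0.
Primal feasibility: A x = b.

This gives the KKT block system:
  [ Q   A^T ] [ x     ]   [-c ]
  [ A    0  ] [ lambda ] = [ b ]

Solving the linear system:
  x*      = (-0.6154, 0.3846)
  lambda* = (2.2564)
  f(x*)   = 5.5769

x* = (-0.6154, 0.3846), lambda* = (2.2564)


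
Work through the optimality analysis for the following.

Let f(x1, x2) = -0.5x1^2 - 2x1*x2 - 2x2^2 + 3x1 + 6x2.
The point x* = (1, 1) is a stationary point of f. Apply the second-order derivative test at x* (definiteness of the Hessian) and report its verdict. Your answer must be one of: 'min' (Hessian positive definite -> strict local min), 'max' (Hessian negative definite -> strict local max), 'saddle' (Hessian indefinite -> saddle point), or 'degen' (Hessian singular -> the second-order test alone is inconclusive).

Compute the Hessian H = grad^2 f:
  H = [[-1, -2], [-2, -4]]
Verify stationarity: grad f(x*) = H x* + g = (0, 0).
Eigenvalues of H: -5, 0.
H has a zero eigenvalue (singular; negative semidefinite but not definite), so H is neither positive definite, negative definite, nor indefinite. The second-order test alone is inconclusive -> degen.
(Indeed, f is constant along the null direction of H through x*, so x* is not a strict local extremum.)

degen


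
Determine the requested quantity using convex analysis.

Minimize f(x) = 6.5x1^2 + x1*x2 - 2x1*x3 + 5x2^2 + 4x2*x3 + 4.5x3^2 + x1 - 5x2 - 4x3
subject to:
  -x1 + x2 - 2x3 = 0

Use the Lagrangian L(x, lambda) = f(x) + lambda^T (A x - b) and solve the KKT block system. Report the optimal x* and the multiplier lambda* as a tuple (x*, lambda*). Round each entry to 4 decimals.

Form the Lagrangian:
  L(x, lambda) = (1/2) x^T Q x + c^T x + lambda^T (A x - b)
Stationarity (grad_x L = 0): Q x + c + A^T lambda = 0.
Primal feasibility: A x = b.

This gives the KKT block system:
  [ Q   A^T ] [ x     ]   [-c ]
  [ A    0  ] [ lambda ] = [ b ]

Solving the linear system:
  x*      = (-0.0724, 0.4118, 0.2421)
  lambda* = (-0.0143)
  f(x*)   = -1.55

x* = (-0.0724, 0.4118, 0.2421), lambda* = (-0.0143)


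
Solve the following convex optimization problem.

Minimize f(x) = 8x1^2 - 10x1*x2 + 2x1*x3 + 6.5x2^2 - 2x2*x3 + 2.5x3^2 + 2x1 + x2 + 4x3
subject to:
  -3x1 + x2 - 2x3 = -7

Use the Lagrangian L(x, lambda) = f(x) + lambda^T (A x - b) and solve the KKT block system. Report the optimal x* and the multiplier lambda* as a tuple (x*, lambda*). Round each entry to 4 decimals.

Form the Lagrangian:
  L(x, lambda) = (1/2) x^T Q x + c^T x + lambda^T (A x - b)
Stationarity (grad_x L = 0): Q x + c + A^T lambda = 0.
Primal feasibility: A x = b.

This gives the KKT block system:
  [ Q   A^T ] [ x     ]   [-c ]
  [ A    0  ] [ lambda ] = [ b ]

Solving the linear system:
  x*      = (1.4433, 0.761, 1.7156)
  lambda* = (6.9713)
  f(x*)   = 29.6543

x* = (1.4433, 0.761, 1.7156), lambda* = (6.9713)


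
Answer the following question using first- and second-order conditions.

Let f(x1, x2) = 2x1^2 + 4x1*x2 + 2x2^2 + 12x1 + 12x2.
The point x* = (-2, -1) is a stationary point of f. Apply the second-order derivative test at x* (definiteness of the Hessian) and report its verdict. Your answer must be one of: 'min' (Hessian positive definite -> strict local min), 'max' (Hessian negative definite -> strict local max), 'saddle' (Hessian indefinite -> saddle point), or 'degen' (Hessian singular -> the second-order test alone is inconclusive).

Compute the Hessian H = grad^2 f:
  H = [[4, 4], [4, 4]]
Verify stationarity: grad f(x*) = H x* + g = (0, 0).
Eigenvalues of H: 0, 8.
H has a zero eigenvalue (singular; positive semidefinite but not definite), so H is neither positive definite, negative definite, nor indefinite. The second-order test alone is inconclusive -> degen.
(Indeed, f is constant along the null direction of H through x*, so x* is not a strict local extremum.)

degen


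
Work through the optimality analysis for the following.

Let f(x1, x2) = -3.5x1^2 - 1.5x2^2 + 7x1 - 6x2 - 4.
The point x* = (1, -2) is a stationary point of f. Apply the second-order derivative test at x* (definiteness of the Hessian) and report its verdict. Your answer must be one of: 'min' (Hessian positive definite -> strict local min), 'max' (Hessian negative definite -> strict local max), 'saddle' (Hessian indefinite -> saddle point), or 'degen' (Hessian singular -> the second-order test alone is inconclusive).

Compute the Hessian H = grad^2 f:
  H = [[-7, 0], [0, -3]]
Verify stationarity: grad f(x*) = H x* + g = (0, 0).
Eigenvalues of H: -7, -3.
Both eigenvalues < 0, so H is negative definite -> x* is a strict local max.

max


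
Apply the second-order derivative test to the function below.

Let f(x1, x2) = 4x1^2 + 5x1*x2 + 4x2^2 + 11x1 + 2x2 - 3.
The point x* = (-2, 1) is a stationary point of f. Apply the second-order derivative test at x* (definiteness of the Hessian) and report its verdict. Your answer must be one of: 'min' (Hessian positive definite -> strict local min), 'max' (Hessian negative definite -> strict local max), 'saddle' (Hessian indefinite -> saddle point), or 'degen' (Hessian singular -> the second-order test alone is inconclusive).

Compute the Hessian H = grad^2 f:
  H = [[8, 5], [5, 8]]
Verify stationarity: grad f(x*) = H x* + g = (0, 0).
Eigenvalues of H: 3, 13.
Both eigenvalues > 0, so H is positive definite -> x* is a strict local min.

min
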